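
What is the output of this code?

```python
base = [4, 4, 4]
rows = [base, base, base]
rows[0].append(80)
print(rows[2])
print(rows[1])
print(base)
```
[4, 4, 4, 80]
[4, 4, 4, 80]
[4, 4, 4, 80]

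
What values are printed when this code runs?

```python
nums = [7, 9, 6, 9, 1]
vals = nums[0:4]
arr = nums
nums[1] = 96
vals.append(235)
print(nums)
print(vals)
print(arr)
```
[7, 96, 6, 9, 1]
[7, 9, 6, 9, 235]
[7, 96, 6, 9, 1]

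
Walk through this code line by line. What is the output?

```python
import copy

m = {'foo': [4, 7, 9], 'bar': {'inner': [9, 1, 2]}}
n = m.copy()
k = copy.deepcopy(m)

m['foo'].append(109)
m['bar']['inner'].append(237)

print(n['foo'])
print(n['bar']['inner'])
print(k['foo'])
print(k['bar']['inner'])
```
[4, 7, 9, 109]
[9, 1, 2, 237]
[4, 7, 9]
[9, 1, 2]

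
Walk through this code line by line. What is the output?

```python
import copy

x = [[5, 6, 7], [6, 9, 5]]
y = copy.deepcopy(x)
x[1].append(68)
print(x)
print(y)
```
[[5, 6, 7], [6, 9, 5, 68]]
[[5, 6, 7], [6, 9, 5]]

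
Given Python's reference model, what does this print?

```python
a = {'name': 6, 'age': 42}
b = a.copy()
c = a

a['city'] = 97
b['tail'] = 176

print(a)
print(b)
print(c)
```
{'name': 6, 'age': 42, 'city': 97}
{'name': 6, 'age': 42, 'tail': 176}
{'name': 6, 'age': 42, 'city': 97}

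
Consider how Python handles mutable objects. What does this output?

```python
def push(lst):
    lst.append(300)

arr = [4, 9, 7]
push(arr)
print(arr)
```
[4, 9, 7, 300]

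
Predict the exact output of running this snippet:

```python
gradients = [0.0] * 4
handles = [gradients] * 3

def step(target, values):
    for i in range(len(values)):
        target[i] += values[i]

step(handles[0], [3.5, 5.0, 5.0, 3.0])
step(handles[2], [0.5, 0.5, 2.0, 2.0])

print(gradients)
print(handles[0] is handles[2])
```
[4.0, 5.5, 7.0, 5.0]
True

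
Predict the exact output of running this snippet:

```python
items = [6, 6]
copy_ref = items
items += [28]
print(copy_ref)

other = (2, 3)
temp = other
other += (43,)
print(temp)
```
[6, 6, 28]
(2, 3)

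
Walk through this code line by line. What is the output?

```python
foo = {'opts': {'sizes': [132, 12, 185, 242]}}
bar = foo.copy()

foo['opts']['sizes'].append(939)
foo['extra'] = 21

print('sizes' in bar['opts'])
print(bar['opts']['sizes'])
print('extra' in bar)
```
True
[132, 12, 185, 242, 939]
False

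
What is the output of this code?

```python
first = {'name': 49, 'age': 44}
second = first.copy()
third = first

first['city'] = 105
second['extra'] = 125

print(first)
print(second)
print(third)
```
{'name': 49, 'age': 44, 'city': 105}
{'name': 49, 'age': 44, 'extra': 125}
{'name': 49, 'age': 44, 'city': 105}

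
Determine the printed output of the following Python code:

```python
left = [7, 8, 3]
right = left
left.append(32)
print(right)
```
[7, 8, 3, 32]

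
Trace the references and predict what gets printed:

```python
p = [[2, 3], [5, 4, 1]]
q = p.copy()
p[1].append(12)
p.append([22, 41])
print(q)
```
[[2, 3], [5, 4, 1, 12]]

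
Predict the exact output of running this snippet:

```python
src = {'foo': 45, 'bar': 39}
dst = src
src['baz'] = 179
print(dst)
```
{'foo': 45, 'bar': 39, 'baz': 179}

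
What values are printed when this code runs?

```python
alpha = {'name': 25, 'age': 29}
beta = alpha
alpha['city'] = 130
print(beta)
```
{'name': 25, 'age': 29, 'city': 130}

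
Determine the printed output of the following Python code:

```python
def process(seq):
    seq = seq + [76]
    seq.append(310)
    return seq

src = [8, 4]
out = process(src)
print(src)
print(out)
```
[8, 4]
[8, 4, 76, 310]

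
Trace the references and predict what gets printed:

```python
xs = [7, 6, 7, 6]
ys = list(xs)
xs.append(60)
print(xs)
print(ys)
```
[7, 6, 7, 6, 60]
[7, 6, 7, 6]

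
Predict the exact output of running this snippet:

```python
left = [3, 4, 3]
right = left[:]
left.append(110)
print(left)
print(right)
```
[3, 4, 3, 110]
[3, 4, 3]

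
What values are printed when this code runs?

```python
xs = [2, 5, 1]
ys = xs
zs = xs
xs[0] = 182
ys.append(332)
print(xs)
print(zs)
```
[182, 5, 1, 332]
[182, 5, 1, 332]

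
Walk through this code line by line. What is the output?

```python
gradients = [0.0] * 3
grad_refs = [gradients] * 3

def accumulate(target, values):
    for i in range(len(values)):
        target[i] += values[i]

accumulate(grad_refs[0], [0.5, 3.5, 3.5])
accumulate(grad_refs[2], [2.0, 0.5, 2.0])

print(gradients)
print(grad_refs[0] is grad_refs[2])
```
[2.5, 4.0, 5.5]
True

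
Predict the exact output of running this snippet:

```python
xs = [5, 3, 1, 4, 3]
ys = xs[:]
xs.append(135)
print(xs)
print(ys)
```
[5, 3, 1, 4, 3, 135]
[5, 3, 1, 4, 3]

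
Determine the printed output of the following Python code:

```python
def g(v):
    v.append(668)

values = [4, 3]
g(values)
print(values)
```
[4, 3, 668]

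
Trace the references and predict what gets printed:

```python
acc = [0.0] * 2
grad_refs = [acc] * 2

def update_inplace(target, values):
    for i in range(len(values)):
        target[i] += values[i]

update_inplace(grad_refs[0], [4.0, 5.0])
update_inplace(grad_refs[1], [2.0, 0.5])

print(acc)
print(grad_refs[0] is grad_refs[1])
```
[6.0, 5.5]
True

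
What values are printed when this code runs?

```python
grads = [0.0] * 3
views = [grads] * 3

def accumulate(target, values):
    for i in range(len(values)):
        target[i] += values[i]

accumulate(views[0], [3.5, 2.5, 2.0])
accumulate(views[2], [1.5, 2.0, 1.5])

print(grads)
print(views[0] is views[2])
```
[5.0, 4.5, 3.5]
True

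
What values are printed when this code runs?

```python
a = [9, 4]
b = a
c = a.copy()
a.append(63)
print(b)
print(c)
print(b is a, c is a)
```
[9, 4, 63]
[9, 4]
True False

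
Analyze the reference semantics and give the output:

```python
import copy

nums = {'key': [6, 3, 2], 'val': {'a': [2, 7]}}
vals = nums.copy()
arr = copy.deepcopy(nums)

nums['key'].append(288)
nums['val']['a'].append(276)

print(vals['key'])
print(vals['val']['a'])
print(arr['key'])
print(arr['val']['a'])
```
[6, 3, 2, 288]
[2, 7, 276]
[6, 3, 2]
[2, 7]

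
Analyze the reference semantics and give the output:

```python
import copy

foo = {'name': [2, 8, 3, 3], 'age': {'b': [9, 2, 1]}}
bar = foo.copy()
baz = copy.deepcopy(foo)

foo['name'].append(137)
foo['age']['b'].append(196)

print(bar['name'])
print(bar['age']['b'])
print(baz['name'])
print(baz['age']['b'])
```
[2, 8, 3, 3, 137]
[9, 2, 1, 196]
[2, 8, 3, 3]
[9, 2, 1]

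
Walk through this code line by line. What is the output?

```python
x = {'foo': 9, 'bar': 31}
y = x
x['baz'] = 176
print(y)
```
{'foo': 9, 'bar': 31, 'baz': 176}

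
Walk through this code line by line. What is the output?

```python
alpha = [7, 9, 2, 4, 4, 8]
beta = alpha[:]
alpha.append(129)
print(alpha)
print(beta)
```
[7, 9, 2, 4, 4, 8, 129]
[7, 9, 2, 4, 4, 8]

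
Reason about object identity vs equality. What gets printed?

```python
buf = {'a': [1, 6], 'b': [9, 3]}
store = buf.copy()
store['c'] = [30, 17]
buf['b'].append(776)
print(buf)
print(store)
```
{'a': [1, 6], 'b': [9, 3, 776]}
{'a': [1, 6], 'b': [9, 3, 776], 'c': [30, 17]}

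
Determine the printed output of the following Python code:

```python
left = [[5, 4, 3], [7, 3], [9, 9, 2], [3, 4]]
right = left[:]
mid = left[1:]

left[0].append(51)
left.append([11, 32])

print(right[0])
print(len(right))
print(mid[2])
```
[5, 4, 3, 51]
4
[3, 4]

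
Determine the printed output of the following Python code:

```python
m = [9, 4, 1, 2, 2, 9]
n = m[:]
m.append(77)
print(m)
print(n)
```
[9, 4, 1, 2, 2, 9, 77]
[9, 4, 1, 2, 2, 9]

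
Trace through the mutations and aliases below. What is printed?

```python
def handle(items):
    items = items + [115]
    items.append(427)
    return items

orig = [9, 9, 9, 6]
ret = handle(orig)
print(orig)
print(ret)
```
[9, 9, 9, 6]
[9, 9, 9, 6, 115, 427]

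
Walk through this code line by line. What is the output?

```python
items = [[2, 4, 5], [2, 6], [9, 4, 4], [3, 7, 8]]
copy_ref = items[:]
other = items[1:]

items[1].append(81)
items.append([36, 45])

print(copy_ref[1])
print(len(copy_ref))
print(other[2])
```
[2, 6, 81]
4
[3, 7, 8]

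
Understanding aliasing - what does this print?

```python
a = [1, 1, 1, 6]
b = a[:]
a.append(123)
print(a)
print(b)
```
[1, 1, 1, 6, 123]
[1, 1, 1, 6]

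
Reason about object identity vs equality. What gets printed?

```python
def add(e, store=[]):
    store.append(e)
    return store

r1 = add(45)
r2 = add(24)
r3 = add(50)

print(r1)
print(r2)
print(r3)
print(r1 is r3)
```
[45, 24, 50]
[45, 24, 50]
[45, 24, 50]
True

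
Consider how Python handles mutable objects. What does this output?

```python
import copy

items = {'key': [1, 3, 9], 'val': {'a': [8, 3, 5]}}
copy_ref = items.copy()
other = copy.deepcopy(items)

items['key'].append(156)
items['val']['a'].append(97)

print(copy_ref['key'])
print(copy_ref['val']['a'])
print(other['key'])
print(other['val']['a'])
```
[1, 3, 9, 156]
[8, 3, 5, 97]
[1, 3, 9]
[8, 3, 5]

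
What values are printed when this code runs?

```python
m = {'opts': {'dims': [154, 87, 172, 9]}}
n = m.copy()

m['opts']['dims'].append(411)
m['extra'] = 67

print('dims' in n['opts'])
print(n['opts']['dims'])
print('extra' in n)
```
True
[154, 87, 172, 9, 411]
False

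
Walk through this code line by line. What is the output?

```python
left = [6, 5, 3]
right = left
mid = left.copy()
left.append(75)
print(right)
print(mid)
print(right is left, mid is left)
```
[6, 5, 3, 75]
[6, 5, 3]
True False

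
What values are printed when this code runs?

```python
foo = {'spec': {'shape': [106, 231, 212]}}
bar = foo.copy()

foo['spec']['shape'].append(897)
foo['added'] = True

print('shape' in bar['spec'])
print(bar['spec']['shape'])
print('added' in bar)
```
True
[106, 231, 212, 897]
False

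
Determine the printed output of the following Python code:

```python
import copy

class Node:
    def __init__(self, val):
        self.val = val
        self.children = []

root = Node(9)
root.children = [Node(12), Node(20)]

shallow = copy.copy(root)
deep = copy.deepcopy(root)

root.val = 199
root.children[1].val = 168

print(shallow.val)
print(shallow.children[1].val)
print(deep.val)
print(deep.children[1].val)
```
9
168
9
20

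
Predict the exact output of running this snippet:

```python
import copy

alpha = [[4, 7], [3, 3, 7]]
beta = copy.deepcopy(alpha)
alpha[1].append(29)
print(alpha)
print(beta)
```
[[4, 7], [3, 3, 7, 29]]
[[4, 7], [3, 3, 7]]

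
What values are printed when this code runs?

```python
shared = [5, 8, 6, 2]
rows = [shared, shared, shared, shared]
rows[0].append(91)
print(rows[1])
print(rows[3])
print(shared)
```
[5, 8, 6, 2, 91]
[5, 8, 6, 2, 91]
[5, 8, 6, 2, 91]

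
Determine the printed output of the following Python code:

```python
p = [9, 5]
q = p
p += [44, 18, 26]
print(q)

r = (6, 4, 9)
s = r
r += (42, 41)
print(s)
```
[9, 5, 44, 18, 26]
(6, 4, 9)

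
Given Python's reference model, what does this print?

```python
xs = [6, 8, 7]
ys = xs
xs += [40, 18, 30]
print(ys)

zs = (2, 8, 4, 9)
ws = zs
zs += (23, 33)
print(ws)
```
[6, 8, 7, 40, 18, 30]
(2, 8, 4, 9)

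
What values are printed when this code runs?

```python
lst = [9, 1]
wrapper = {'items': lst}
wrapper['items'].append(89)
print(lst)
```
[9, 1, 89]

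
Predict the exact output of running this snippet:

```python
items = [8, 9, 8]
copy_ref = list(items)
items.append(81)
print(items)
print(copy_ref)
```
[8, 9, 8, 81]
[8, 9, 8]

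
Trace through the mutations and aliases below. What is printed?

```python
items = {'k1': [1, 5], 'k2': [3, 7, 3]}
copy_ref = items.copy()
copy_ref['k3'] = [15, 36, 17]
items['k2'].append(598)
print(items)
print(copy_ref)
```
{'k1': [1, 5], 'k2': [3, 7, 3, 598]}
{'k1': [1, 5], 'k2': [3, 7, 3, 598], 'k3': [15, 36, 17]}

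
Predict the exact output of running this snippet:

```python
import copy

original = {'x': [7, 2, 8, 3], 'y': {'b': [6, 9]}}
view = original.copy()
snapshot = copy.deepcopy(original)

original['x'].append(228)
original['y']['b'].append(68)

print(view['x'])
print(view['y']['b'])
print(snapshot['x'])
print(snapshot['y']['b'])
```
[7, 2, 8, 3, 228]
[6, 9, 68]
[7, 2, 8, 3]
[6, 9]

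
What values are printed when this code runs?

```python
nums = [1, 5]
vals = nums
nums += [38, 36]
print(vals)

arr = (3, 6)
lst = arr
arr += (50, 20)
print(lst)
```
[1, 5, 38, 36]
(3, 6)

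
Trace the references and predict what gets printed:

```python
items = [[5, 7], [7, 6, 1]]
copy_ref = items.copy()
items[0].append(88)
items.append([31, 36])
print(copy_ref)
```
[[5, 7, 88], [7, 6, 1]]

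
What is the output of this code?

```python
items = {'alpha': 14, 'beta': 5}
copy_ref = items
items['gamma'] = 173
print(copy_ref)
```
{'alpha': 14, 'beta': 5, 'gamma': 173}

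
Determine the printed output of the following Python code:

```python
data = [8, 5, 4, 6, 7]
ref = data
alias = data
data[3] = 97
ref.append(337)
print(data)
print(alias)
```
[8, 5, 4, 97, 7, 337]
[8, 5, 4, 97, 7, 337]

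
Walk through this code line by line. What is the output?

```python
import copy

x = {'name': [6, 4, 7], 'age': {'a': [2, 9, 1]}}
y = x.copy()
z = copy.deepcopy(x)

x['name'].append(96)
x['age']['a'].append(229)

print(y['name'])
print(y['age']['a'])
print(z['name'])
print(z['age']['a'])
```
[6, 4, 7, 96]
[2, 9, 1, 229]
[6, 4, 7]
[2, 9, 1]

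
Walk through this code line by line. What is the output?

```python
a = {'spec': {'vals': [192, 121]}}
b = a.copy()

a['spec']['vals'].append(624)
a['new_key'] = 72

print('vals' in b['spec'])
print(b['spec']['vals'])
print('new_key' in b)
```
True
[192, 121, 624]
False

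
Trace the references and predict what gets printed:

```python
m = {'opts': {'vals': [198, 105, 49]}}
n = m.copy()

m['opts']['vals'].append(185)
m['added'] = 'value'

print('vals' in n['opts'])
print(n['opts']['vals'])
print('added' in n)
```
True
[198, 105, 49, 185]
False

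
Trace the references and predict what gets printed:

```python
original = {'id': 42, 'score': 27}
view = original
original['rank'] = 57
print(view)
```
{'id': 42, 'score': 27, 'rank': 57}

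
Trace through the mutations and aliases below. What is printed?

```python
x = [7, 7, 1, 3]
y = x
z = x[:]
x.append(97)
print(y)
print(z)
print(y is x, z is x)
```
[7, 7, 1, 3, 97]
[7, 7, 1, 3]
True False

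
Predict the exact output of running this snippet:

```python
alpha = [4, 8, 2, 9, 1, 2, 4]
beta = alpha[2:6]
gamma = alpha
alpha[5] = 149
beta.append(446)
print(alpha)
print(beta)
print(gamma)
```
[4, 8, 2, 9, 1, 149, 4]
[2, 9, 1, 2, 446]
[4, 8, 2, 9, 1, 149, 4]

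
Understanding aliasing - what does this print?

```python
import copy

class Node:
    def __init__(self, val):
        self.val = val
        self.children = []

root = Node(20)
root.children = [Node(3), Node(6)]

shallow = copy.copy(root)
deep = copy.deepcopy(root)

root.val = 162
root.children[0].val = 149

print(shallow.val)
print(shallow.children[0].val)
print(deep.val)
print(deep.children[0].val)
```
20
149
20
3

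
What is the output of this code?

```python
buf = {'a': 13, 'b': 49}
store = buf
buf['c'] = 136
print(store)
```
{'a': 13, 'b': 49, 'c': 136}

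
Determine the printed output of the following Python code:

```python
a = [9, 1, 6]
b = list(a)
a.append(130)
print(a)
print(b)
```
[9, 1, 6, 130]
[9, 1, 6]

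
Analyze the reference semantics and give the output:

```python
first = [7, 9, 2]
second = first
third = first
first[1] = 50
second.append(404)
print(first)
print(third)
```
[7, 50, 2, 404]
[7, 50, 2, 404]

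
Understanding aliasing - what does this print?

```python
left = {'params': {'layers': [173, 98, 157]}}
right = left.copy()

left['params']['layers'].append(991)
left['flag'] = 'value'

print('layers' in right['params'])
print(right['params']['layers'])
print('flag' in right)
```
True
[173, 98, 157, 991]
False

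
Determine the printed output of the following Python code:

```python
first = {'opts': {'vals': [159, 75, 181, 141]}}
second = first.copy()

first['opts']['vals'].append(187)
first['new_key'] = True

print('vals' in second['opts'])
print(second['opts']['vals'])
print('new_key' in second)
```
True
[159, 75, 181, 141, 187]
False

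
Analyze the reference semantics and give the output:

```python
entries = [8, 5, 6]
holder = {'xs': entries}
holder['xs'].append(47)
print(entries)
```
[8, 5, 6, 47]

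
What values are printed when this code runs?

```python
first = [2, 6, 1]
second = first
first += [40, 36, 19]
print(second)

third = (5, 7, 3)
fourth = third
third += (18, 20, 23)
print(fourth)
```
[2, 6, 1, 40, 36, 19]
(5, 7, 3)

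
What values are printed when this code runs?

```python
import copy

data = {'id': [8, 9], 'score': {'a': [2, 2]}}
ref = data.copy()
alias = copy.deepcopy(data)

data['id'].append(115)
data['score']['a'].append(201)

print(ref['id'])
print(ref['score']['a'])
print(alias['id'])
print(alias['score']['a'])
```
[8, 9, 115]
[2, 2, 201]
[8, 9]
[2, 2]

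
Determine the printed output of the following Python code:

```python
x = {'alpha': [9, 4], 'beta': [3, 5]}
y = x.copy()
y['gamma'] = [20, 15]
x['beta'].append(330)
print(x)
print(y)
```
{'alpha': [9, 4], 'beta': [3, 5, 330]}
{'alpha': [9, 4], 'beta': [3, 5, 330], 'gamma': [20, 15]}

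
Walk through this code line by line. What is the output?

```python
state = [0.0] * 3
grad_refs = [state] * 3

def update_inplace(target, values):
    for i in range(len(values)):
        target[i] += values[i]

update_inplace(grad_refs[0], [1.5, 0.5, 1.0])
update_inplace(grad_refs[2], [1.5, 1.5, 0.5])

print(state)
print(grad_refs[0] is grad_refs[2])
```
[3.0, 2.0, 1.5]
True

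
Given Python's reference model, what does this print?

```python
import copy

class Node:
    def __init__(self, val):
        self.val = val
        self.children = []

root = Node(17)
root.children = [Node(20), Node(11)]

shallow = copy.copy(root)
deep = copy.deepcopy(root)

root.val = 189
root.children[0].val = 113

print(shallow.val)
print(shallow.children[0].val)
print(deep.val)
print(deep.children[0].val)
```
17
113
17
20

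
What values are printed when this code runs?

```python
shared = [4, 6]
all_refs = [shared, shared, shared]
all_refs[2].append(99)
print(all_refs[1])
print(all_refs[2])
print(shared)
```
[4, 6, 99]
[4, 6, 99]
[4, 6, 99]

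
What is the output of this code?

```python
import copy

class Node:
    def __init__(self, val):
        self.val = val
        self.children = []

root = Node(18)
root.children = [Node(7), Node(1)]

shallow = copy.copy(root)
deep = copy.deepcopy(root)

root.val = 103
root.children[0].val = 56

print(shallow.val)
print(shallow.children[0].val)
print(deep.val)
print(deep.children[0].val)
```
18
56
18
7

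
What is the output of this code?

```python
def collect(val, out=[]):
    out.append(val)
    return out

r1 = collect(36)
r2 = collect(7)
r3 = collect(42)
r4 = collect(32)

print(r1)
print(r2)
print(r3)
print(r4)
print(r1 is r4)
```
[36, 7, 42, 32]
[36, 7, 42, 32]
[36, 7, 42, 32]
[36, 7, 42, 32]
True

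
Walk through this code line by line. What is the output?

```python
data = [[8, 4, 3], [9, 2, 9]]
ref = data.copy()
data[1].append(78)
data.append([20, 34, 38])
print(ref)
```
[[8, 4, 3], [9, 2, 9, 78]]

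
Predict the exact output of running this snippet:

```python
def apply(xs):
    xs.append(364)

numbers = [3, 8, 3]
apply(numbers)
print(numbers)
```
[3, 8, 3, 364]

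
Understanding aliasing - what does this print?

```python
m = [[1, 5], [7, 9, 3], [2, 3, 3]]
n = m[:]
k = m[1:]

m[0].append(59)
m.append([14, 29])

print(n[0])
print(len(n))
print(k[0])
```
[1, 5, 59]
3
[7, 9, 3]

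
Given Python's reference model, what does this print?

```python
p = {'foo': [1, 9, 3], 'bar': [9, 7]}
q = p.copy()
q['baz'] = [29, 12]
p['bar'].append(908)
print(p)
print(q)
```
{'foo': [1, 9, 3], 'bar': [9, 7, 908]}
{'foo': [1, 9, 3], 'bar': [9, 7, 908], 'baz': [29, 12]}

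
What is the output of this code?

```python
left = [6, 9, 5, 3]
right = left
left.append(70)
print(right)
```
[6, 9, 5, 3, 70]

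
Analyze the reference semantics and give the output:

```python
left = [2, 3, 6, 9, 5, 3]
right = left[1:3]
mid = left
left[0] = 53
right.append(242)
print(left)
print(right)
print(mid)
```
[53, 3, 6, 9, 5, 3]
[3, 6, 242]
[53, 3, 6, 9, 5, 3]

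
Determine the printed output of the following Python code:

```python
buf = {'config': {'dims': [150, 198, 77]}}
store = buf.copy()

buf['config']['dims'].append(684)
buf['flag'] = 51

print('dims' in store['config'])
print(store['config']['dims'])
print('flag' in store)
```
True
[150, 198, 77, 684]
False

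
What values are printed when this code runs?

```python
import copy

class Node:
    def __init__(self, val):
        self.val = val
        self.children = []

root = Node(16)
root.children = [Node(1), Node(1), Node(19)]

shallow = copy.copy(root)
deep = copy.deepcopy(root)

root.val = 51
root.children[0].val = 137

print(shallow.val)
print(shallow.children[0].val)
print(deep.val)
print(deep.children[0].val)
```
16
137
16
1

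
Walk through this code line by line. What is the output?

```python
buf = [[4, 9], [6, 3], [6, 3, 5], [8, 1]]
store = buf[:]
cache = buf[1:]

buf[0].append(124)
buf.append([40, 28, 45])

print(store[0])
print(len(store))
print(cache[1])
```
[4, 9, 124]
4
[6, 3, 5]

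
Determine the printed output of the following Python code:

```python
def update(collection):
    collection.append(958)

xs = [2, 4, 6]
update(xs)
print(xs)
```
[2, 4, 6, 958]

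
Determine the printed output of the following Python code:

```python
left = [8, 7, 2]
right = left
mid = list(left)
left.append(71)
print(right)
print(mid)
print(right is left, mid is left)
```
[8, 7, 2, 71]
[8, 7, 2]
True False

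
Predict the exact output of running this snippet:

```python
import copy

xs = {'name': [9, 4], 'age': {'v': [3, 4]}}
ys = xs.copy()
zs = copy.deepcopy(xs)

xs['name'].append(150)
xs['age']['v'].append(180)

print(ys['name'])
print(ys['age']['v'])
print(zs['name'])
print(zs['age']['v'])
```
[9, 4, 150]
[3, 4, 180]
[9, 4]
[3, 4]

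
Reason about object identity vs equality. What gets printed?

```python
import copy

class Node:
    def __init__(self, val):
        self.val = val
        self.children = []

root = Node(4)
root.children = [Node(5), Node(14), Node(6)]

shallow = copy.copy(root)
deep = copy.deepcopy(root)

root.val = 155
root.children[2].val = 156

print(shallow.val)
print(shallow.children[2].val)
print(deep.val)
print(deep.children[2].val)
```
4
156
4
6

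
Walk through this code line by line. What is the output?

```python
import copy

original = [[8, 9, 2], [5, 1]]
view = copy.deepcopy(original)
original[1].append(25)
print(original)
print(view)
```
[[8, 9, 2], [5, 1, 25]]
[[8, 9, 2], [5, 1]]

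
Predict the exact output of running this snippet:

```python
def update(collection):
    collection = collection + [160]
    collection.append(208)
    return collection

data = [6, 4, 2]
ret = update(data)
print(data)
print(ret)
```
[6, 4, 2]
[6, 4, 2, 160, 208]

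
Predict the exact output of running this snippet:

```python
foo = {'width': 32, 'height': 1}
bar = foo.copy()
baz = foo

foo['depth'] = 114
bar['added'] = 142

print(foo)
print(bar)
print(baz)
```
{'width': 32, 'height': 1, 'depth': 114}
{'width': 32, 'height': 1, 'added': 142}
{'width': 32, 'height': 1, 'depth': 114}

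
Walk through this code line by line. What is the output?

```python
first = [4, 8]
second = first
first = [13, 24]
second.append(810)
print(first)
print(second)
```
[13, 24]
[4, 8, 810]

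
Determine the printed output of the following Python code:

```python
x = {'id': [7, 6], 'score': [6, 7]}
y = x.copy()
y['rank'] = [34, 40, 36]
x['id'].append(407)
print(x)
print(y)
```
{'id': [7, 6, 407], 'score': [6, 7]}
{'id': [7, 6, 407], 'score': [6, 7], 'rank': [34, 40, 36]}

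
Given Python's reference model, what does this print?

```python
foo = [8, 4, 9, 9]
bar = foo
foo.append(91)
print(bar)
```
[8, 4, 9, 9, 91]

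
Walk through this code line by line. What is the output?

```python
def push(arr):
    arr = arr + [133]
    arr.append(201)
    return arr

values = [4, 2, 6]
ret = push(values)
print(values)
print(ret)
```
[4, 2, 6]
[4, 2, 6, 133, 201]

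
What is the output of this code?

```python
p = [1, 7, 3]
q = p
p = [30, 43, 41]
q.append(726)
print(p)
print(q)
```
[30, 43, 41]
[1, 7, 3, 726]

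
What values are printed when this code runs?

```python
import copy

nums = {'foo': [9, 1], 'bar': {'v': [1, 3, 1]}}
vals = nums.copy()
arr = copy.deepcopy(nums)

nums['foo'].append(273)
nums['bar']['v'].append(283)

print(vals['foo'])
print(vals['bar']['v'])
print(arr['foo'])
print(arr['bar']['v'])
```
[9, 1, 273]
[1, 3, 1, 283]
[9, 1]
[1, 3, 1]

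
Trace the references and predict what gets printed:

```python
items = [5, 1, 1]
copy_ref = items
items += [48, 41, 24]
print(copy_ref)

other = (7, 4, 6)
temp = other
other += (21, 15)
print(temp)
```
[5, 1, 1, 48, 41, 24]
(7, 4, 6)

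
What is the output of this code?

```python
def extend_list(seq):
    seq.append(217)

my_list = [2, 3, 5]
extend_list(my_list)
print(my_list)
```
[2, 3, 5, 217]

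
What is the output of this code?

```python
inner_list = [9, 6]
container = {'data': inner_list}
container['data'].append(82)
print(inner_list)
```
[9, 6, 82]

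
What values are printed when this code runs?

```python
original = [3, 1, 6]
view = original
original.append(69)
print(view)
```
[3, 1, 6, 69]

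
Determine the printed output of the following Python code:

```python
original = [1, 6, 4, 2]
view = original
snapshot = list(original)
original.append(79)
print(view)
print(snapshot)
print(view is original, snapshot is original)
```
[1, 6, 4, 2, 79]
[1, 6, 4, 2]
True False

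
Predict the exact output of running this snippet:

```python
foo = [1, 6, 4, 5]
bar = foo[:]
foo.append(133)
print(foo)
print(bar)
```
[1, 6, 4, 5, 133]
[1, 6, 4, 5]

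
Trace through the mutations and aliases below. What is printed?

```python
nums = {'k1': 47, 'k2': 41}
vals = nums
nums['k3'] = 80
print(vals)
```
{'k1': 47, 'k2': 41, 'k3': 80}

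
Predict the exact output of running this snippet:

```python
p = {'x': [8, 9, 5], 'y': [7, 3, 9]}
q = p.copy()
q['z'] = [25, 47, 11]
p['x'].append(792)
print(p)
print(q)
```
{'x': [8, 9, 5, 792], 'y': [7, 3, 9]}
{'x': [8, 9, 5, 792], 'y': [7, 3, 9], 'z': [25, 47, 11]}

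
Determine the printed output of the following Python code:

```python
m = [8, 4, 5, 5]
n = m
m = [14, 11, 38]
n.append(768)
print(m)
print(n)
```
[14, 11, 38]
[8, 4, 5, 5, 768]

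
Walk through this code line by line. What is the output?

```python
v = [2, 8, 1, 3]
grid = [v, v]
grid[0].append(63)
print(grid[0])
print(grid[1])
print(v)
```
[2, 8, 1, 3, 63]
[2, 8, 1, 3, 63]
[2, 8, 1, 3, 63]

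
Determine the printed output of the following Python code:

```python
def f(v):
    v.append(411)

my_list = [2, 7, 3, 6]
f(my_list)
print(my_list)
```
[2, 7, 3, 6, 411]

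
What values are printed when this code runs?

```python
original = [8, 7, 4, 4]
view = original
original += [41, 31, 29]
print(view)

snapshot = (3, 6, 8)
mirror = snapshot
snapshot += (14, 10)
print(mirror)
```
[8, 7, 4, 4, 41, 31, 29]
(3, 6, 8)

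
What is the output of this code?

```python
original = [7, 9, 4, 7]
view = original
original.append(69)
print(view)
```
[7, 9, 4, 7, 69]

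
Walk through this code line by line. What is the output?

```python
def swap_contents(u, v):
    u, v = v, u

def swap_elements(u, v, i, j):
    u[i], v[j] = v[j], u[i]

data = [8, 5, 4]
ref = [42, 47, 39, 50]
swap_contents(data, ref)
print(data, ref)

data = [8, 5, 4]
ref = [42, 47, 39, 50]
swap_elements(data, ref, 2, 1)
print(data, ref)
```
[8, 5, 4] [42, 47, 39, 50]
[8, 5, 47] [42, 4, 39, 50]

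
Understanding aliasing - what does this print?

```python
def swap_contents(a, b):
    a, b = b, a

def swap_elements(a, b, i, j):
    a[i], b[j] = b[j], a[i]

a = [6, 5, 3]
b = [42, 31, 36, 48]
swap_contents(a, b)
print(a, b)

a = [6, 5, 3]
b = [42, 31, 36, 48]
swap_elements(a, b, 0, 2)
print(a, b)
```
[6, 5, 3] [42, 31, 36, 48]
[36, 5, 3] [42, 31, 6, 48]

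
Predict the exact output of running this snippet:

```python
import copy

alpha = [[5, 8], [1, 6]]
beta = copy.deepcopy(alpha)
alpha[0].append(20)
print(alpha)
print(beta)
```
[[5, 8, 20], [1, 6]]
[[5, 8], [1, 6]]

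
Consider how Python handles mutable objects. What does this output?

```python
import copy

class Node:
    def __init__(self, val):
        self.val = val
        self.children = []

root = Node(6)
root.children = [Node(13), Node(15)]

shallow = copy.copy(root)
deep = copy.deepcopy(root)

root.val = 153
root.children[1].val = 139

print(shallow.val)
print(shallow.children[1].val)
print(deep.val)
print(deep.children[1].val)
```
6
139
6
15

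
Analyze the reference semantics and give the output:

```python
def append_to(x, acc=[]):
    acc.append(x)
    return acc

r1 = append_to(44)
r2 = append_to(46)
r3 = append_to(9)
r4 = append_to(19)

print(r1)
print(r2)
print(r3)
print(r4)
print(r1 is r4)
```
[44, 46, 9, 19]
[44, 46, 9, 19]
[44, 46, 9, 19]
[44, 46, 9, 19]
True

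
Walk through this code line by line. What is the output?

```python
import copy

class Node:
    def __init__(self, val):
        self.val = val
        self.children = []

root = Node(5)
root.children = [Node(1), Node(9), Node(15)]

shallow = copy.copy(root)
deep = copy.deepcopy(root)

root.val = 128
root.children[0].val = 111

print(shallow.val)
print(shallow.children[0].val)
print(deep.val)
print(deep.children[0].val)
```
5
111
5
1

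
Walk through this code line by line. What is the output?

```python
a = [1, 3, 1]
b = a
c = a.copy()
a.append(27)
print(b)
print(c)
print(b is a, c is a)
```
[1, 3, 1, 27]
[1, 3, 1]
True False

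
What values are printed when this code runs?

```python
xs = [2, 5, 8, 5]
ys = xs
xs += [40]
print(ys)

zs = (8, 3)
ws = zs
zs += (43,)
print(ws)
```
[2, 5, 8, 5, 40]
(8, 3)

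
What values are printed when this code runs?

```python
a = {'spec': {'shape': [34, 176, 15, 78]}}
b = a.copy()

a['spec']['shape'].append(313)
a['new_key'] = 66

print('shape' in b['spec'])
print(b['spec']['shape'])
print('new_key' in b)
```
True
[34, 176, 15, 78, 313]
False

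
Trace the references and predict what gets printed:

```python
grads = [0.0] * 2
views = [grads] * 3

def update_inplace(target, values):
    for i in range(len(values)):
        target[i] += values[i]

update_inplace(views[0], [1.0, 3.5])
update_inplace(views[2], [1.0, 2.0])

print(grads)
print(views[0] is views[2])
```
[2.0, 5.5]
True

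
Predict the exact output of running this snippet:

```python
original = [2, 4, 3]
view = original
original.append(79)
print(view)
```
[2, 4, 3, 79]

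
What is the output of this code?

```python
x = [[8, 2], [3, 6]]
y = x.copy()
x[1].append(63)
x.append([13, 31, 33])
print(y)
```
[[8, 2], [3, 6, 63]]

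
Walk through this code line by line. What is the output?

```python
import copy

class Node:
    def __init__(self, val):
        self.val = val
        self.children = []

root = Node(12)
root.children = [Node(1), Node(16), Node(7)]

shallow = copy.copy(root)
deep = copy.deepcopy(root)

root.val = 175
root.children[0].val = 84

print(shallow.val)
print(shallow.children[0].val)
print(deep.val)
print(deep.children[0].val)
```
12
84
12
1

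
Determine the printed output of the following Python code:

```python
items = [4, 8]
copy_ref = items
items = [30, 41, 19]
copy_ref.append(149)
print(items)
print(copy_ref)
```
[30, 41, 19]
[4, 8, 149]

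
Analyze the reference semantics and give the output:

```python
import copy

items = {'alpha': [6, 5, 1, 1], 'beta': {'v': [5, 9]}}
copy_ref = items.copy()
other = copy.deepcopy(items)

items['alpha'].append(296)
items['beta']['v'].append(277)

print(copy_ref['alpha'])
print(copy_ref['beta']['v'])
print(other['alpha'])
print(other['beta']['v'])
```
[6, 5, 1, 1, 296]
[5, 9, 277]
[6, 5, 1, 1]
[5, 9]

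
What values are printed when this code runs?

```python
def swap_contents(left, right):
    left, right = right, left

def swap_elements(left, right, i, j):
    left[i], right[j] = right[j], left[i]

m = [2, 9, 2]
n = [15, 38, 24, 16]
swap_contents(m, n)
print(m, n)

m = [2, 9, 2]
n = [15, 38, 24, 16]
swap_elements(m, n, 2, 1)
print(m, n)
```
[2, 9, 2] [15, 38, 24, 16]
[2, 9, 38] [15, 2, 24, 16]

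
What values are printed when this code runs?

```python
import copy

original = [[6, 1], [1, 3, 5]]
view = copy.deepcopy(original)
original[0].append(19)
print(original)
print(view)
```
[[6, 1, 19], [1, 3, 5]]
[[6, 1], [1, 3, 5]]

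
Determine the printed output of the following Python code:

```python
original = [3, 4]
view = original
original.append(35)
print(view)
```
[3, 4, 35]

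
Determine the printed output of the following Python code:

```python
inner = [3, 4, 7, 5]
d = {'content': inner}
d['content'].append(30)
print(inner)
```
[3, 4, 7, 5, 30]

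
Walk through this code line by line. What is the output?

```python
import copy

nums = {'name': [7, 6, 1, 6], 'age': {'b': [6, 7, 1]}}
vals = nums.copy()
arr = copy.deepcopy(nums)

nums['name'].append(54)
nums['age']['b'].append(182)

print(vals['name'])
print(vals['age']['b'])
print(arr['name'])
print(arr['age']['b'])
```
[7, 6, 1, 6, 54]
[6, 7, 1, 182]
[7, 6, 1, 6]
[6, 7, 1]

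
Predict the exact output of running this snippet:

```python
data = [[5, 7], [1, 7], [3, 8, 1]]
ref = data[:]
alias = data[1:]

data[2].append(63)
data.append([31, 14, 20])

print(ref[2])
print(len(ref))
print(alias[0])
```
[3, 8, 1, 63]
3
[1, 7]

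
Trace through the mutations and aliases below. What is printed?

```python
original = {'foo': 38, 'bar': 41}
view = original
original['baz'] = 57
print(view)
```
{'foo': 38, 'bar': 41, 'baz': 57}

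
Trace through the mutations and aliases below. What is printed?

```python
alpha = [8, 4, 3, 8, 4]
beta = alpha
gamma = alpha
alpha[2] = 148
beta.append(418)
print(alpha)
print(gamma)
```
[8, 4, 148, 8, 4, 418]
[8, 4, 148, 8, 4, 418]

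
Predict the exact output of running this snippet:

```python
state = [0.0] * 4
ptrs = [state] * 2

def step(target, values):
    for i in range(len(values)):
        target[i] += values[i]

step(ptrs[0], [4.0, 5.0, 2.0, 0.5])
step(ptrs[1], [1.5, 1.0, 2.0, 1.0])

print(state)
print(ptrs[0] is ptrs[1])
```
[5.5, 6.0, 4.0, 1.5]
True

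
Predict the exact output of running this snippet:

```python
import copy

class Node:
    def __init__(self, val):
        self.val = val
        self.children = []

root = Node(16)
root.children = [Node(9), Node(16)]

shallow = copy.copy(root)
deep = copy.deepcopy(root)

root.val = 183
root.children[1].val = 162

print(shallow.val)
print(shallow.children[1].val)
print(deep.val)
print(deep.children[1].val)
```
16
162
16
16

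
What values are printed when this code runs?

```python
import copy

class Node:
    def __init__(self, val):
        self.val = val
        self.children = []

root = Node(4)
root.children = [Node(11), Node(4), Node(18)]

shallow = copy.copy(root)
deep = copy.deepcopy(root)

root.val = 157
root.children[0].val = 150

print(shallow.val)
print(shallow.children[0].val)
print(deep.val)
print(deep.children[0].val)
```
4
150
4
11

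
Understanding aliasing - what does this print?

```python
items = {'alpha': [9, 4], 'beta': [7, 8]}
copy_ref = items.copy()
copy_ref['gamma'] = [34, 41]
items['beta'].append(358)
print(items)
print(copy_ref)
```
{'alpha': [9, 4], 'beta': [7, 8, 358]}
{'alpha': [9, 4], 'beta': [7, 8, 358], 'gamma': [34, 41]}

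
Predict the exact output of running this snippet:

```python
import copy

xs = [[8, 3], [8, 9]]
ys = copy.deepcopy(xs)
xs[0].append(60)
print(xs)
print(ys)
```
[[8, 3, 60], [8, 9]]
[[8, 3], [8, 9]]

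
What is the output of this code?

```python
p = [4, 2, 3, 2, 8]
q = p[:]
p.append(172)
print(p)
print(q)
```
[4, 2, 3, 2, 8, 172]
[4, 2, 3, 2, 8]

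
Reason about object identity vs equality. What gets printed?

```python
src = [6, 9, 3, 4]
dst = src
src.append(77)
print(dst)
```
[6, 9, 3, 4, 77]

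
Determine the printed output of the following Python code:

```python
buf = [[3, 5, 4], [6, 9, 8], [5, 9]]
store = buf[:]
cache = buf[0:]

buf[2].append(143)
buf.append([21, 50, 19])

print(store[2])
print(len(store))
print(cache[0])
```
[5, 9, 143]
3
[3, 5, 4]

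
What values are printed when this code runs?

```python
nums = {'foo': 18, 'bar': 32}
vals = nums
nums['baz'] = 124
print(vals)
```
{'foo': 18, 'bar': 32, 'baz': 124}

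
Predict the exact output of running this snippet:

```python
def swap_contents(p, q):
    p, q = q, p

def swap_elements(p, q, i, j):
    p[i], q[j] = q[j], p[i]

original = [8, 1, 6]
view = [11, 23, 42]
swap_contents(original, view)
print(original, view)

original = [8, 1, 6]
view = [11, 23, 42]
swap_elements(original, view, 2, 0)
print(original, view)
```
[8, 1, 6] [11, 23, 42]
[8, 1, 11] [6, 23, 42]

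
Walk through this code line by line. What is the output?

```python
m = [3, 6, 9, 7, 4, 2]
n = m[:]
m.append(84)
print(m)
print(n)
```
[3, 6, 9, 7, 4, 2, 84]
[3, 6, 9, 7, 4, 2]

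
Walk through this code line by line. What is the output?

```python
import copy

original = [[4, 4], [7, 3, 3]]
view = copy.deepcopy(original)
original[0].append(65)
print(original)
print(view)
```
[[4, 4, 65], [7, 3, 3]]
[[4, 4], [7, 3, 3]]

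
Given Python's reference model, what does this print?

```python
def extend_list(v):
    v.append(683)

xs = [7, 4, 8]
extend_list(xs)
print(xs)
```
[7, 4, 8, 683]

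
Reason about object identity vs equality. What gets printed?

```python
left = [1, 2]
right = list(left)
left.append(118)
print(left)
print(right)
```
[1, 2, 118]
[1, 2]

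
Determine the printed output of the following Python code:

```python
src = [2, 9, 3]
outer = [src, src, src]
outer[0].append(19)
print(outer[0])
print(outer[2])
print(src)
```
[2, 9, 3, 19]
[2, 9, 3, 19]
[2, 9, 3, 19]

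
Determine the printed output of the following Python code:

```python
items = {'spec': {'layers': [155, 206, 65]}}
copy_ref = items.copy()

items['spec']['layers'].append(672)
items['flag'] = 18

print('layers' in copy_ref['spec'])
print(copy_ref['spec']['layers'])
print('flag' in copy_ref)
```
True
[155, 206, 65, 672]
False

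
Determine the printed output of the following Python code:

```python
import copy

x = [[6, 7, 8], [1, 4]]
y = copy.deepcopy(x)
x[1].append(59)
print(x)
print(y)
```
[[6, 7, 8], [1, 4, 59]]
[[6, 7, 8], [1, 4]]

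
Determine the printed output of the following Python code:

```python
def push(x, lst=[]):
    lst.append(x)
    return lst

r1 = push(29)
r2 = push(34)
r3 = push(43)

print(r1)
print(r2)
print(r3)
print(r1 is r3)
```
[29, 34, 43]
[29, 34, 43]
[29, 34, 43]
True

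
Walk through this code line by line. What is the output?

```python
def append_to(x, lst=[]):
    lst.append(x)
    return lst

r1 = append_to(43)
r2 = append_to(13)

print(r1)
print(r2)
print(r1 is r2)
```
[43, 13]
[43, 13]
True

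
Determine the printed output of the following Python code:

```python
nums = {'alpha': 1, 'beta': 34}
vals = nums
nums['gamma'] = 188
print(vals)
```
{'alpha': 1, 'beta': 34, 'gamma': 188}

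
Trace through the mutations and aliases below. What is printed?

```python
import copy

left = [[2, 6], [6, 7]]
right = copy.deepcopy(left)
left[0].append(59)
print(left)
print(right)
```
[[2, 6, 59], [6, 7]]
[[2, 6], [6, 7]]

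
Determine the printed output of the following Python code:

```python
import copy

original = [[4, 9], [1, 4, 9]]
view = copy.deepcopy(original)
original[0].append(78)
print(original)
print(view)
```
[[4, 9, 78], [1, 4, 9]]
[[4, 9], [1, 4, 9]]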